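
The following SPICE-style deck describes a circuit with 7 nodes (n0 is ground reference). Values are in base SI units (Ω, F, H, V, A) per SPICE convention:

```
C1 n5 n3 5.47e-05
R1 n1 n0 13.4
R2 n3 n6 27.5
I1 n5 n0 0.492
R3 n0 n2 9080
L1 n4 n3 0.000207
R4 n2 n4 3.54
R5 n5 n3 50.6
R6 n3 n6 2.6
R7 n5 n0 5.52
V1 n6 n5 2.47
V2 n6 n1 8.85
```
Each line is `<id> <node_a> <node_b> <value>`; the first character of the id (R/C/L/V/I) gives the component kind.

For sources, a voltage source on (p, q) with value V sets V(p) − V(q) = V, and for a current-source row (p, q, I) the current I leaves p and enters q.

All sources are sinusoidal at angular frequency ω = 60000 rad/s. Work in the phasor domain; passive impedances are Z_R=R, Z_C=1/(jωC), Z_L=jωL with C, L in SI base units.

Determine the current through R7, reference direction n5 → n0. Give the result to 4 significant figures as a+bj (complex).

-0.01125+2.425e-05j A

MNA unknowns: 6 node voltages V₁..V_6 plus 2 source currents (V1, V2)
C1: Y=0.000+3.282j on G[5,3]
R1: Y=0.07463+0.000j on G[1,0]
R2: Y=0.03636+0.000j on G[3,6]
I1: z[5]−=0.492, z[0]+=0.492
R3: Y=0.0001101+0.000j on G[0,2]
L1: Y=0.000-0.08052j on G[4,3]
R4: Y=0.2825+0.000j on G[2,4]
R5: Y=0.01976+0.000j on G[5,3]
R6: Y=0.3846+0.000j on G[3,6]
R7: Y=0.1812+0.000j on G[5,0]
V1: row V6−V5=2.47, i_V1 at 6,5
V2: row V6−V1=8.85, i_V2 at 6,1
solve → V1=-6.442+0.0001339j, V2=-0.02069-0.3109j, V3=-0.02027-0.3111j, V4=-0.02070-0.3110j, V5=-0.06208+0.0001339j, V6=2.408+0.0001339j
aux → i_V1=-0.5415-0.1310j, i_V2=-0.4808+9.991e-06j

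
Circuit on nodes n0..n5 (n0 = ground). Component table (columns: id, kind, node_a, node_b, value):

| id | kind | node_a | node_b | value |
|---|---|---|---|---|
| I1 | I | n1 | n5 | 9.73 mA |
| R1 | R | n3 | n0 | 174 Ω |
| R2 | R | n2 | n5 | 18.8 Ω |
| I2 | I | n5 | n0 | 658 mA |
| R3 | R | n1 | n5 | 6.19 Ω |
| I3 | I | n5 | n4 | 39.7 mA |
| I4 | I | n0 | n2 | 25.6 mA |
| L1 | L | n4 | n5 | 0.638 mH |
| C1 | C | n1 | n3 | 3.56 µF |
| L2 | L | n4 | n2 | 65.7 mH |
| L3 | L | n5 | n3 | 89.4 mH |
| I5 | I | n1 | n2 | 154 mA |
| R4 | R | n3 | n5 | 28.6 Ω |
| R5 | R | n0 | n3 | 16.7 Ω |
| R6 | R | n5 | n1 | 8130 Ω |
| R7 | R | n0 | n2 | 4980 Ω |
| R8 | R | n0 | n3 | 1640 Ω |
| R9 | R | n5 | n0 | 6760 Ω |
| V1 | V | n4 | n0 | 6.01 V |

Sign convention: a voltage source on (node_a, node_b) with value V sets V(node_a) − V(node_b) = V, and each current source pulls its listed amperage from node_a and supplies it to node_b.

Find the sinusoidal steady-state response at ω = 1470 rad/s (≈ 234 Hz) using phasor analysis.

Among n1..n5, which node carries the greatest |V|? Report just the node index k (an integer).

Apply KCL at each of the 5 non-ground nodes and solve the resulting linear system.
Node n1: branches {I1, R3, C1, I5, R6} → V_1 = 4.925-0.8523j
Node n2: branches {R2, I4, L2, I5, R7} → V_2 = 9.316-0.1153j
Node n3: branches {R1, C1, L3, R4, R5, R8} → V_3 = 2.053-0.4070j
Node n4: branches {I3, L1, L2, V1} → V_4 = 6.010+0.000j
Node n5: branches {I1, R2, I2, R3, I3, L1, L3, R4, R6, R9} → V_5 = 5.952-0.7593j
Source currents: i(V1)=-0.7711+0.02709j

2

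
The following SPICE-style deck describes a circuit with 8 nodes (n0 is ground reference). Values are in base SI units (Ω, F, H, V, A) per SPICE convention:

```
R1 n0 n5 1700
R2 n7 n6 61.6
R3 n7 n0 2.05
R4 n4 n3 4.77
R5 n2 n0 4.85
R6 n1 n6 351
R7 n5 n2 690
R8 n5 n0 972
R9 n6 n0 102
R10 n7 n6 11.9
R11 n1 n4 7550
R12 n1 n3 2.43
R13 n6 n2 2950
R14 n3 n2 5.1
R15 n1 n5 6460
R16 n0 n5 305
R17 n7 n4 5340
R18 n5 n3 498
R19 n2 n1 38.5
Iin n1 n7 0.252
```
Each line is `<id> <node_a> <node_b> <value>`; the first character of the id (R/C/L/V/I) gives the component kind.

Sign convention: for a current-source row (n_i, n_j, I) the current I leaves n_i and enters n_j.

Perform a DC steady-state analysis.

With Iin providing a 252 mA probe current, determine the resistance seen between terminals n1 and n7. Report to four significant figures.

R_eq = 12.55 Ω

MNA unknowns: 7 node voltages V₁..V_7
R1: Y=0.0005882 on G[0,5]
R2: Y=0.01623 on G[7,6]
R3: Y=0.4878 on G[7,0]
R4: Y=0.2096 on G[4,3]
R5: Y=0.2062 on G[2,0]
R6: Y=0.002849 on G[1,6]
R7: Y=0.001449 on G[5,2]
R8: Y=0.001029 on G[5,0]
R9: Y=0.009804 on G[6,0]
R10: Y=0.08403 on G[7,6]
R11: Y=0.0001325 on G[1,4]
R12: Y=0.4115 on G[1,3]
R13: Y=0.0003390 on G[6,2]
R14: Y=0.1961 on G[3,2]
R15: Y=0.0001548 on G[1,5]
R16: Y=0.003279 on G[0,5]
R17: Y=0.0001873 on G[7,4]
R18: Y=0.002008 on G[5,3]
R19: Y=0.02597 on G[2,1]
Iin: z[1]−=0.252, z[7]+=0.252
solve → V1=-2.674, V2=-1.157, V3=-2.179, V4=-2.177, V5=-0.7601, V6=0.3626, V7=0.4895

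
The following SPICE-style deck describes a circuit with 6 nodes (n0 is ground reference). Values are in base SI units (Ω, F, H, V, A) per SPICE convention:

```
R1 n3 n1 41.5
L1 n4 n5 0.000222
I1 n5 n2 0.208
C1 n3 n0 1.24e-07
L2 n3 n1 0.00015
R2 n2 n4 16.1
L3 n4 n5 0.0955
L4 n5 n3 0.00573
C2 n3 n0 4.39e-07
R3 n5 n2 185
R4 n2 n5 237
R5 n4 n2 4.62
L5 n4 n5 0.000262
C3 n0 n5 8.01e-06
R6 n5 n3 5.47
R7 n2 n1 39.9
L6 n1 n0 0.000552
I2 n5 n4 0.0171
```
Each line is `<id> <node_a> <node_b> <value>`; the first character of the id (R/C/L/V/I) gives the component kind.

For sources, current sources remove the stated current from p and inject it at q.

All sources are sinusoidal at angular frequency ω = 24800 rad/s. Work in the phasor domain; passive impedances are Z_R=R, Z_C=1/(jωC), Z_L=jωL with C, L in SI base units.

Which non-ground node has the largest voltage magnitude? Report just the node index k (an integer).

MNA unknowns: 5 node voltages V₁..V_5
R1: Y=0.02410+0.000j on G[3,1]
L1: Y=0.000-0.1816j on G[4,5]
I1: z[5]−=0.208, z[2]+=0.208
C1: Y=0.000+0.003075j on G[3,0]
L2: Y=0.000-0.2688j on G[3,1]
R2: Y=0.06211+0.000j on G[2,4]
L3: Y=0.000-0.0004222j on G[4,5]
L4: Y=0.000-0.007037j on G[5,3]
C2: Y=0.000+0.01089j on G[3,0]
R3: Y=0.005405+0.000j on G[5,2]
R4: Y=0.004219+0.000j on G[2,5]
R5: Y=0.2165+0.000j on G[4,2]
L5: Y=0.000-0.1539j on G[4,5]
C3: Y=0.000+0.1986j on G[0,5]
R6: Y=0.1828+0.000j on G[5,3]
R7: Y=0.02506+0.000j on G[2,1]
L6: Y=0.000-0.07305j on G[1,0]
I2: z[5]−=0.0171, z[4]+=0.0171
solve → V1=0.005870+0.1364j, V2=0.7067+0.5816j, V3=0.04612+0.1045j, V4=0.04757+0.6403j, V5=-0.001083+0.04281j

2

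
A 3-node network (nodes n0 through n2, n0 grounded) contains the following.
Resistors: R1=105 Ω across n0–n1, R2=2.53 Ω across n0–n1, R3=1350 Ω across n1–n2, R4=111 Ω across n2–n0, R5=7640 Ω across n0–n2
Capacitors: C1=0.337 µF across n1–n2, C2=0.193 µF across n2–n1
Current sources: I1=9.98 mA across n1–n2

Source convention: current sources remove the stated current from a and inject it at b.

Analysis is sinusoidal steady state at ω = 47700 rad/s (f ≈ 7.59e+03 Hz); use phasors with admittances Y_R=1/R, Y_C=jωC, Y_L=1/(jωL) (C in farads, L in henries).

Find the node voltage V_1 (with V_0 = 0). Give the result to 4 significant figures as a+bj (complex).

Apply KCL at each of the 2 non-ground nodes and solve the resulting linear system.
Node n1: branches {R1, R2, C1, C2, R3, I1} → V_1 = -0.002911+0.007603j
Node n2: branches {C1, C2, R3, R4, R5, I1} → V_2 = 0.1289-0.3367j

-0.002911+0.007603j V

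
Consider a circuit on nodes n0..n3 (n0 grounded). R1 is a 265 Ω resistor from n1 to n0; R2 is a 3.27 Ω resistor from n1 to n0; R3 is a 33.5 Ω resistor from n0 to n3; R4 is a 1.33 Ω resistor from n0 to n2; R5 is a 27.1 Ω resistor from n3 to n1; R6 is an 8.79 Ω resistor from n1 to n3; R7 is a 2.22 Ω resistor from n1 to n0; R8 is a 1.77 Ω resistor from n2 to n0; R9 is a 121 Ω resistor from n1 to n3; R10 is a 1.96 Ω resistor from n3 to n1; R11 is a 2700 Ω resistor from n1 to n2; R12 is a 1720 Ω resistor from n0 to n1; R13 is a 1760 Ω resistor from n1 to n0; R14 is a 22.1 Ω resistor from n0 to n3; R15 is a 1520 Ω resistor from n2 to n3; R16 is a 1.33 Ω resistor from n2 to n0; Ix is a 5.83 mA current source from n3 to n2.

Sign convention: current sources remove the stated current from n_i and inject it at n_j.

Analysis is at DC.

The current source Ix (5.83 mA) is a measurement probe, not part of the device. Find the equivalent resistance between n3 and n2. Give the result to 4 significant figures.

R_eq = 2.796 Ω

MNA unknowns: 3 node voltages V₁..V_3
R1: Y=0.003774 on G[1,0]
R2: Y=0.3058 on G[1,0]
R3: Y=0.02985 on G[0,3]
R4: Y=0.7519 on G[0,2]
R5: Y=0.03690 on G[3,1]
R6: Y=0.1138 on G[1,3]
R7: Y=0.4505 on G[1,0]
R8: Y=0.5650 on G[2,0]
R9: Y=0.008264 on G[1,3]
R10: Y=0.5102 on G[3,1]
R11: Y=0.0003704 on G[1,2]
R12: Y=0.0005814 on G[0,1]
R13: Y=0.0005682 on G[1,0]
R14: Y=0.04525 on G[0,3]
R15: Y=0.0006579 on G[2,3]
R16: Y=0.7519 on G[2,0]
Ix: z[3]−=0.00583, z[2]+=0.00583
solve → V1=-0.006309, V2=0.002811, V3=-0.01349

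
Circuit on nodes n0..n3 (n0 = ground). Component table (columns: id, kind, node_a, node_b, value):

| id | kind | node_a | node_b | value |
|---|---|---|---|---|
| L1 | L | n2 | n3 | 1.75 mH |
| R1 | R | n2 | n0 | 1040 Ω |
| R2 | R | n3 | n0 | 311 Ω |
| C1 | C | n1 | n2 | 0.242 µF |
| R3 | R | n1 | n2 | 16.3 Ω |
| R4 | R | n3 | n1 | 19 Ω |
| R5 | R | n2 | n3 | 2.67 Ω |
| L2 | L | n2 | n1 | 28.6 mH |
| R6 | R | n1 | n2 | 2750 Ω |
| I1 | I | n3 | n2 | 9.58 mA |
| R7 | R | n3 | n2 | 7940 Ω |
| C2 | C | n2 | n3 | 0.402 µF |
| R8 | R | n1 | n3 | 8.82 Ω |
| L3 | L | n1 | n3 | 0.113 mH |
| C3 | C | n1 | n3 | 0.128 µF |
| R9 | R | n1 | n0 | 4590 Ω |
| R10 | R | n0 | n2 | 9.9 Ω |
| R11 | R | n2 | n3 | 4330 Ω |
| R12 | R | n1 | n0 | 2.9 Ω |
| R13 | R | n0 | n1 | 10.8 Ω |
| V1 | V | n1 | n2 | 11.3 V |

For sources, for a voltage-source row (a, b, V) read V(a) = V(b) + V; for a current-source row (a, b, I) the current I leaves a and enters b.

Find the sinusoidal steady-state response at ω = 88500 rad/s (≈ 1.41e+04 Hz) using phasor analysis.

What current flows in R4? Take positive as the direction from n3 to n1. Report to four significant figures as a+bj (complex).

MNA unknowns: 3 node voltages V₁..V_3 plus 1 source current (V1)
L1: Y=0.000-0.006457j on G[2,3]
R1: Y=0.0009615+0.000j on G[2,0]
R2: Y=0.003215+0.000j on G[3,0]
C1: Y=0.000+0.02142j on G[1,2]
R3: Y=0.06135+0.000j on G[1,2]
R4: Y=0.05263+0.000j on G[3,1]
R5: Y=0.3745+0.000j on G[2,3]
L2: Y=0.000-0.0003951j on G[2,1]
R6: Y=0.0003636+0.000j on G[1,2]
I1: z[3]−=0.00958, z[2]+=0.00958
R7: Y=0.0001259+0.000j on G[3,2]
C2: Y=0.000+0.03558j on G[2,3]
R8: Y=0.1134+0.000j on G[1,3]
L3: Y=0.000-0.1000j on G[1,3]
C3: Y=0.000+0.01133j on G[1,3]
R9: Y=0.0002179+0.000j on G[1,0]
R10: Y=0.1010+0.000j on G[0,2]
R11: Y=0.0002309+0.000j on G[2,3]
R12: Y=0.3448+0.000j on G[1,0]
R13: Y=0.09259+0.000j on G[0,1]
V1: row V1−V2=11.3, i_V1 at 1,2
solve → V1=2.168+0.008547j, V2=-9.132+0.008547j, V3=-5.490-1.434j
aux → i_V1=-3.045+0.1982j

-0.4031-0.07594j A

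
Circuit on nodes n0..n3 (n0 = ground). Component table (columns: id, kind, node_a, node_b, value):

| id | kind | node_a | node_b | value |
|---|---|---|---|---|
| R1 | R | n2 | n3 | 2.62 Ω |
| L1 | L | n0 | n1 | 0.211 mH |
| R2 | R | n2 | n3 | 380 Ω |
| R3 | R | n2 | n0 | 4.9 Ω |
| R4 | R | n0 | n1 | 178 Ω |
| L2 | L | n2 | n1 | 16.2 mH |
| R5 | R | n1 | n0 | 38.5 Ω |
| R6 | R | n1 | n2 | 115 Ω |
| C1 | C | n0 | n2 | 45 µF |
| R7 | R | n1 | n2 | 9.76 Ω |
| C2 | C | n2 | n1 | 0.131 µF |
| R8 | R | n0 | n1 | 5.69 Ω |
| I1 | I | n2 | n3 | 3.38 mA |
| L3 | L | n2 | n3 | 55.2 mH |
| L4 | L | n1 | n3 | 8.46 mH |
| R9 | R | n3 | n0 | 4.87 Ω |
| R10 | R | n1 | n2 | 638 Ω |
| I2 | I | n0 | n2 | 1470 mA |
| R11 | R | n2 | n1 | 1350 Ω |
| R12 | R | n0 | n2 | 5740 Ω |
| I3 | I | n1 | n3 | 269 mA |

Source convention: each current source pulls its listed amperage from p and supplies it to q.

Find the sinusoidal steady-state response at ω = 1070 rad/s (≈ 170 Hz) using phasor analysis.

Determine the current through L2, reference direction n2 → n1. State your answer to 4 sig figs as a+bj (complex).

MNA unknowns: 3 node voltages V₁..V_3
R1: Y=0.3817+0.000j on G[2,3]
L1: Y=0.000-4.429j on G[0,1]
R2: Y=0.002632+0.000j on G[2,3]
R3: Y=0.2041+0.000j on G[2,0]
R4: Y=0.005618+0.000j on G[0,1]
L2: Y=0.000-0.05769j on G[2,1]
R5: Y=0.02597+0.000j on G[1,0]
R6: Y=0.008696+0.000j on G[1,2]
C1: Y=0.000+0.04815j on G[0,2]
R7: Y=0.1025+0.000j on G[1,2]
C2: Y=0.000+0.0001402j on G[2,1]
R8: Y=0.1757+0.000j on G[0,1]
I1: z[2]−=0.00338, z[3]+=0.00338
L3: Y=0.000-0.01693j on G[2,3]
L4: Y=0.000-0.1105j on G[1,3]
R9: Y=0.2053+0.000j on G[3,0]
R10: Y=0.001567+0.000j on G[1,2]
I2: z[0]−=1.47, z[2]+=1.47
R11: Y=0.0007407+0.000j on G[2,1]
R12: Y=0.0001742+0.000j on G[0,2]
I3: z[1]−=0.269, z[3]+=0.269
solve → V1=0.09891+0.04677j, V2=3.551+0.4891j, V3=2.633+0.7672j

0.02552-0.1991j A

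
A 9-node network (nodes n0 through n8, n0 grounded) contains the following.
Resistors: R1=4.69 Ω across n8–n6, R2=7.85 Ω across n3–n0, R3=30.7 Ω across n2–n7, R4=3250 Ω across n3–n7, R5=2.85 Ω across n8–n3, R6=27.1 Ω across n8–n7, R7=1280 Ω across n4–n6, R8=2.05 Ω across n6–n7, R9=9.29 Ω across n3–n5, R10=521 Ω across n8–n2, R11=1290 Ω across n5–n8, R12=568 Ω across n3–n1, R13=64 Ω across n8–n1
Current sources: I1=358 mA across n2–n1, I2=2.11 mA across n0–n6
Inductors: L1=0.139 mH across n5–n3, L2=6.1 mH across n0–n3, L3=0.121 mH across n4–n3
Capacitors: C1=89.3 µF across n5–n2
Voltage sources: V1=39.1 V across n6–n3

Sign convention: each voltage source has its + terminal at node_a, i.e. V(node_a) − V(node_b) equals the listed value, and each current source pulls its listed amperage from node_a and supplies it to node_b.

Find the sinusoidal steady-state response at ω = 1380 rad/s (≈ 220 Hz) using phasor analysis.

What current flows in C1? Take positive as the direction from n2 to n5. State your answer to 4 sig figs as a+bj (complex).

MNA unknowns: 8 node voltages V₁..V_8 plus 1 source current (V1)
R1: Y=0.2132+0.000j on G[8,6]
I1: z[2]−=0.358, z[1]+=0.358
R2: Y=0.1274+0.000j on G[3,0]
L1: Y=0.000-5.213j on G[5,3]
R3: Y=0.03257+0.000j on G[2,7]
R4: Y=0.0003077+0.000j on G[3,7]
R5: Y=0.3509+0.000j on G[8,3]
L2: Y=0.000-0.1188j on G[0,3]
R6: Y=0.03690+0.000j on G[8,7]
L3: Y=0.000-5.989j on G[4,3]
R7: Y=0.0007813+0.000j on G[4,6]
R8: Y=0.4878+0.000j on G[6,7]
R9: Y=0.1076+0.000j on G[3,5]
R10: Y=0.001919+0.000j on G[8,2]
C1: Y=0.000+0.1232j on G[5,2]
R11: Y=0.0007752+0.000j on G[5,8]
R12: Y=0.001761+0.000j on G[3,1]
I2: z[0]−=0.00211, z[6]+=0.00211
R13: Y=0.01562+0.000j on G[8,1]
V1: row V6−V3=39.1, i_V1 at 6,3
solve → V1=35.40-0.02870j, V2=1.589-6.104j, V3=0.008859+0.008262j, V4=0.008860+0.01336j, V5=-0.02617+0.1595j, V6=39.11+0.008262j, V7=35.40-0.3515j, V8=16.48-0.03286j
aux → i_V1=-6.664-0.1843j

0.7718+0.1990j A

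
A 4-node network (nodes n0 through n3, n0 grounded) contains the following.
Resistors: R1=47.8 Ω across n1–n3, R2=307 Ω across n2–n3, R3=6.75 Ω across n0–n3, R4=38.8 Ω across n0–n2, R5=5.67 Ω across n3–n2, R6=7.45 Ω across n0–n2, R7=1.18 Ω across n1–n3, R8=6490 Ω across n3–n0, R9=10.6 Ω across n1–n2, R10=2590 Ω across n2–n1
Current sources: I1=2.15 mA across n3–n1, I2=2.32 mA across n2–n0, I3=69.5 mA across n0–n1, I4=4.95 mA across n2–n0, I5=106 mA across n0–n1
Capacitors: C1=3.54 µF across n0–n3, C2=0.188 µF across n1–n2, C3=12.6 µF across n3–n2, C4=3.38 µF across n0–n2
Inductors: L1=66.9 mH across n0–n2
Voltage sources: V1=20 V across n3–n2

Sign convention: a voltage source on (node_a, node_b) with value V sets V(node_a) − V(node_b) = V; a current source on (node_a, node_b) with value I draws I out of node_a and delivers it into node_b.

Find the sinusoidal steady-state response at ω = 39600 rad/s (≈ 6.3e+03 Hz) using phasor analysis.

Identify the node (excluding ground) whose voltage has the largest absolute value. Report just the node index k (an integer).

3

MNA unknowns: 3 node voltages V₁..V_3 plus 1 source current (V1)
R1: Y=0.02092+0.000j on G[1,3]
R2: Y=0.003257+0.000j on G[2,3]
R3: Y=0.1481+0.000j on G[0,3]
I1: z[3]−=0.00215, z[1]+=0.00215
I2: z[2]−=0.00232, z[0]+=0.00232
R4: Y=0.02577+0.000j on G[0,2]
C1: Y=0.000+0.1402j on G[0,3]
R5: Y=0.1764+0.000j on G[3,2]
I3: z[0]−=0.0695, z[1]+=0.0695
R6: Y=0.1342+0.000j on G[0,2]
C2: Y=0.000+0.007445j on G[1,2]
L1: Y=0.000-0.0003775j on G[0,2]
R7: Y=0.8475+0.000j on G[1,3]
C3: Y=0.000+0.4990j on G[3,2]
I4: z[2]−=0.00495, z[0]+=0.00495
R8: Y=0.0001541+0.000j on G[3,0]
R9: Y=0.09434+0.000j on G[1,2]
I5: z[0]−=0.106, z[1]+=0.106
R10: Y=0.0003861+0.000j on G[2,1]
C4: Y=0.000+0.1338j on G[0,2]
V1: row V3−V2=20, i_V1 at 3,2
solve → V1=8.626-0.7219j, V2=-9.591-0.5811j, V3=10.41-0.5811j
aux → i_V1=-6.769-11.47j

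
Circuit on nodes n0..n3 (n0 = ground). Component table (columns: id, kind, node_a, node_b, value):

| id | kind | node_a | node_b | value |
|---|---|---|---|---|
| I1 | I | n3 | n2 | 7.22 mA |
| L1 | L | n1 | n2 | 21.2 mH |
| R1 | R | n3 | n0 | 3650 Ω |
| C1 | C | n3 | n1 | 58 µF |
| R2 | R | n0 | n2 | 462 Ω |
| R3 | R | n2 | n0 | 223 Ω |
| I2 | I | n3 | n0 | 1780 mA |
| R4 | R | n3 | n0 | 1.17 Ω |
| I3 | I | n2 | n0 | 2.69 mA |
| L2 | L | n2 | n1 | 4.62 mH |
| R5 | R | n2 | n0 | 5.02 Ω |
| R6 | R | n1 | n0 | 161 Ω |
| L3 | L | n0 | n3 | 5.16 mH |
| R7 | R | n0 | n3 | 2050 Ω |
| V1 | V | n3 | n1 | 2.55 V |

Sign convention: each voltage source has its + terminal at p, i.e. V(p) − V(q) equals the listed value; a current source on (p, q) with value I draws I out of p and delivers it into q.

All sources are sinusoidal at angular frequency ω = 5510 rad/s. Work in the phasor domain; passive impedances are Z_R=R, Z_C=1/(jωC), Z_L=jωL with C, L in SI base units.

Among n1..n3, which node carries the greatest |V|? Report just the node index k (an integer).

1

Element admittances at ω=5510 rad/s:
  I1: injects 0.00722 A into n2 (from n3)
  Y(L1) = 0.000-0.008561j S between n1,n2
  Y(R1) = 0.0002740+0.000j S between n3,n0
  Y(C1) = 0.000+0.3196j S between n3,n1
  Y(R2) = 0.002165+0.000j S between n0,n2
  Y(R3) = 0.004484+0.000j S between n2,n0
  I2: injects 1.78 A into n0 (from n3)
  Y(R4) = 0.8547+0.000j S between n3,n0
  I3: injects 0.00269 A into n0 (from n2)
  Y(L2) = 0.000-0.03928j S between n2,n1
  Y(R5) = 0.1992+0.000j S between n2,n0
  Y(R6) = 0.006211+0.000j S between n1,n0
  Y(L3) = 0.000-0.03517j S between n0,n3
  Y(R7) = 0.0004878+0.000j S between n0,n3
  V1: constraint V(n3)−V(n1) = 2.55
Assemble and solve the 4×4 MNA system:
  V(n1)=-4.521-0.3159j  V(n2)=-0.2805+0.9855j  V(n3)=-1.971-0.3159j
  i(V1)=-0.09034-0.6140j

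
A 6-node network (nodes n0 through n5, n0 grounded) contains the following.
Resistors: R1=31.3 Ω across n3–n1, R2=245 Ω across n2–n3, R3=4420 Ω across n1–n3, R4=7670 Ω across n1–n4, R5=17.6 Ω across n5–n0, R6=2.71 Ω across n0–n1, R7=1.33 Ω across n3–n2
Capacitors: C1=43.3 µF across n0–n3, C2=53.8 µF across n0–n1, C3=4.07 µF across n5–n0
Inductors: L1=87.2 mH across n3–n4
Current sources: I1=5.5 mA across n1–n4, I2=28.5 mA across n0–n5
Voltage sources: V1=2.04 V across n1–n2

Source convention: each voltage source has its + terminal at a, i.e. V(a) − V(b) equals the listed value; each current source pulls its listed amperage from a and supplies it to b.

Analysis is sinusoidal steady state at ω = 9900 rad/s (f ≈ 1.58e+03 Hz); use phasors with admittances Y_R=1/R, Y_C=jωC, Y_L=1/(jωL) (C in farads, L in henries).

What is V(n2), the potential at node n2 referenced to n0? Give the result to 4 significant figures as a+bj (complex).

MNA unknowns: 5 node voltages V₁..V_5 plus 1 source current (V1)
R1: Y=0.03195+0.000j on G[3,1]
R2: Y=0.004082+0.000j on G[2,3]
R3: Y=0.0002262+0.000j on G[1,3]
R4: Y=0.0001304+0.000j on G[1,4]
R5: Y=0.05682+0.000j on G[5,0]
C1: Y=0.000+0.4287j on G[0,3]
C2: Y=0.000+0.5326j on G[0,1]
R6: Y=0.3690+0.000j on G[0,1]
C3: Y=0.000+0.04029j on G[5,0]
L1: Y=0.000-0.001158j on G[3,4]
I1: z[1]−=0.0055, z[4]+=0.0055
R7: Y=0.7519+0.000j on G[3,2]
I2: z[0]−=0.0285, z[5]+=0.0285
V1: row V1−V2=2.04, i_V1 at 1,2
solve → V1=0.7159+0.04919j, V2=-1.324+0.04919j, V3=-0.9318+0.5551j, V4=-0.3272+5.421j, V5=0.3338-0.2367j
aux → i_V1=-0.2966-0.3825j

-1.324+0.04919j V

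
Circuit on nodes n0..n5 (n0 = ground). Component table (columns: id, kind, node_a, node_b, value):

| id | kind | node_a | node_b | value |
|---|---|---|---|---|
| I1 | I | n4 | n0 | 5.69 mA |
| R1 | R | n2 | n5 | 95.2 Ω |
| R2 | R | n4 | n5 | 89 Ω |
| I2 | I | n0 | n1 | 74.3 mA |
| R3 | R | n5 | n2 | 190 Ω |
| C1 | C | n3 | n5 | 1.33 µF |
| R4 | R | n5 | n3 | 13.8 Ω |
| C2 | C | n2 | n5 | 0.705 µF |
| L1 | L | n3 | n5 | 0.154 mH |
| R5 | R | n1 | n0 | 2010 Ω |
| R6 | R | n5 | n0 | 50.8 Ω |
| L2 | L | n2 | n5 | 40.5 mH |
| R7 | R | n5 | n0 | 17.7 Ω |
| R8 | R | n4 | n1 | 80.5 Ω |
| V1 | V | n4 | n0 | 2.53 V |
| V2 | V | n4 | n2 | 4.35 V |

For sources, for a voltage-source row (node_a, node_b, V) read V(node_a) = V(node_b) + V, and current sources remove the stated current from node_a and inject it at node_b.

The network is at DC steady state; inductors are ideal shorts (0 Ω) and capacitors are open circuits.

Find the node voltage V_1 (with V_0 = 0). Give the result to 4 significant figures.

Element admittances at DC:
  I1: injects 0.00569 A into n0 (from n4)
  Y(R1) = 0.01050 S between n2,n5
  Y(R2) = 0.01124 S between n4,n5
  I2: injects 0.0743 A into n1 (from n0)
  Y(R3) = 0.005263 S between n5,n2
  Y(C1) = 0.000 S between n3,n5
  Y(R4) = 0.07246 S between n5,n3
  Y(C2) = 0.000 S between n2,n5
  L1: short n3↔n5 (DC inductor)
  Y(R5) = 0.0004975 S between n1,n0
  Y(R6) = 0.01969 S between n5,n0
  L2: short n2↔n5 (DC inductor)
  Y(R7) = 0.05650 S between n5,n0
  Y(R8) = 0.01242 S between n4,n1
  V1: constraint V(n4)−V(n0) = 2.53
  V2: constraint V(n4)−V(n2) = 4.35
Assemble and solve the 9×9 MNA system:
  V(n1)=8.183  V(n2)=-1.820  V(n3)=-1.820  V(n4)=2.530  V(n5)=-1.820
  i(L1)=0.000  i(L2)=-0.1875  i(V1)=0.2032  i(V2)=-0.1875

8.183 V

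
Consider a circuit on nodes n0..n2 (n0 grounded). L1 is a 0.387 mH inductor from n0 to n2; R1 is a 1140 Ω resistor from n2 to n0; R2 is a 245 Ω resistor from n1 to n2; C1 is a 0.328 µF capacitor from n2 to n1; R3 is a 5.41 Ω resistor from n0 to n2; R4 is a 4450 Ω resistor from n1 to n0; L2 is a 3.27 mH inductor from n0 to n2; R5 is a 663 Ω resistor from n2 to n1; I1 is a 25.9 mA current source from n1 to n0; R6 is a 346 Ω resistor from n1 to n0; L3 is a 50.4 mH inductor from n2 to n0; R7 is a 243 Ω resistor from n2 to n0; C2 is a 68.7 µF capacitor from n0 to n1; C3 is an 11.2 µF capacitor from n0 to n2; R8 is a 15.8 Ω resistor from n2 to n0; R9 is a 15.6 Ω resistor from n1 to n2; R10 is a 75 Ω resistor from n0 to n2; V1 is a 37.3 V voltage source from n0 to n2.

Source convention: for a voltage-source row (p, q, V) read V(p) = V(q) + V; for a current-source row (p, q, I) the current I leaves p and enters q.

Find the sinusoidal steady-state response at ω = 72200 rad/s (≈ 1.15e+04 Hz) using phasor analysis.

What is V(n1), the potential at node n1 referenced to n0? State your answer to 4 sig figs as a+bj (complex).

Element admittances at ω=72200 rad/s:
  Y(L1) = 0.000-0.03579j S between n0,n2
  Y(R1) = 0.0008772+0.000j S between n2,n0
  Y(R2) = 0.004082+0.000j S between n1,n2
  Y(C1) = 0.000+0.02368j S between n2,n1
  Y(R3) = 0.1848+0.000j S between n0,n2
  Y(R4) = 0.0002247+0.000j S between n1,n0
  Y(L2) = 0.000-0.004236j S between n0,n2
  Y(R5) = 0.001508+0.000j S between n2,n1
  I1: injects 0.0259 A into n0 (from n1)
  Y(R6) = 0.002890+0.000j S between n1,n0
  Y(L3) = 0.000-0.0002748j S between n2,n0
  Y(R7) = 0.004115+0.000j S between n2,n0
  Y(C2) = 0.000+4.960j S between n0,n1
  Y(C3) = 0.000+0.8086j S between n0,n2
  Y(R8) = 0.06329+0.000j S between n2,n0
  Y(R9) = 0.06410+0.000j S between n1,n2
  Y(R10) = 0.01333+0.000j S between n0,n2
  V1: constraint V(n0)−V(n2) = 37.3
Assemble and solve the 3×3 MNA system:
  V(n1)=-0.1849+0.5241j  V(n2)=-37.30+0.000j
  i(V1)=-12.51-29.57j

-0.1849+0.5241j V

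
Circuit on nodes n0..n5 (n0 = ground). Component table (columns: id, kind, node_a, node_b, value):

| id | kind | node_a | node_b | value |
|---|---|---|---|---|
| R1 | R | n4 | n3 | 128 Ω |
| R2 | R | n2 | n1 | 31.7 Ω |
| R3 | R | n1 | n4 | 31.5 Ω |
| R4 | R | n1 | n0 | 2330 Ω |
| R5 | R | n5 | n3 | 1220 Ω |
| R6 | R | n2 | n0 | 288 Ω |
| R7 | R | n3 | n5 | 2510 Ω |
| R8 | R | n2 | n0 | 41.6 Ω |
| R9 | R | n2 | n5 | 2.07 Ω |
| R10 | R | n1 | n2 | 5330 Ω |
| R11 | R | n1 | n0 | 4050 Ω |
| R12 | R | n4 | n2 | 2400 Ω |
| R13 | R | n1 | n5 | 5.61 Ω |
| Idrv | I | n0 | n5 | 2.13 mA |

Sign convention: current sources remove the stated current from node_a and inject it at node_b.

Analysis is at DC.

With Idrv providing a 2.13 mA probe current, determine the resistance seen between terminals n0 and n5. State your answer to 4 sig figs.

R_eq = 37.36 Ω

Apply KCL at each of the 5 non-ground nodes and solve the resulting linear system.
Node n1: branches {R2, R3, R4, R10, R11, R13} → V_1 = 0.07870
Node n2: branches {R2, R6, R8, R9, R10, R12} → V_2 = 0.07549
Node n3: branches {R1, R5, R7} → V_3 = 0.07881
Node n4: branches {R1, R3, R12} → V_4 = 0.07869
Node n5: branches {R5, R7, R9, R13, Idrv} → V_5 = 0.07958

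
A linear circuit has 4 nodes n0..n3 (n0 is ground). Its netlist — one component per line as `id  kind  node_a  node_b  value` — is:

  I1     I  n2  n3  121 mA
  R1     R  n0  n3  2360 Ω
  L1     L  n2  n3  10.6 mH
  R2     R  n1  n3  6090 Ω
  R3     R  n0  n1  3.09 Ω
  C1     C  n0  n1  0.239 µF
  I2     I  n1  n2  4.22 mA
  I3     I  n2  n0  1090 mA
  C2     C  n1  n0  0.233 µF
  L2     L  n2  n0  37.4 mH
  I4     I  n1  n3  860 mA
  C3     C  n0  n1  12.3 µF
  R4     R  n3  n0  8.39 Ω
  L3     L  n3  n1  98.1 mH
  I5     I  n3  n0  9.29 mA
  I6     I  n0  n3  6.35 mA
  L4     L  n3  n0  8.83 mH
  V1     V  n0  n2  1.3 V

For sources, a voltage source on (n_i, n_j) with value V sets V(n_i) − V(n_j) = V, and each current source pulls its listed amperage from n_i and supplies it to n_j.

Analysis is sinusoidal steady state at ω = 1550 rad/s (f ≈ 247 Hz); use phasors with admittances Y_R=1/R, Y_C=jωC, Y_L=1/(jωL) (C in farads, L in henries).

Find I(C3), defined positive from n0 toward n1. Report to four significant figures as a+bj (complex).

0.0008709+0.04913j A

Apply KCL at each of the 3 non-ground nodes and solve the resulting linear system.
Node n1: branches {R2, R3, C1, I2, C2, I4, C3, L3} → V_1 = -2.577+0.04568j
Node n2: branches {I1, L1, I2, I3, L2, V1} → V_2 = -1.300+0.000j
Node n3: branches {I1, R1, L1, R2, I4, R4, L3, I5, I6, L4} → V_3 = 3.040+4.368j
Source currents: i(V1)=0.9409+0.2866j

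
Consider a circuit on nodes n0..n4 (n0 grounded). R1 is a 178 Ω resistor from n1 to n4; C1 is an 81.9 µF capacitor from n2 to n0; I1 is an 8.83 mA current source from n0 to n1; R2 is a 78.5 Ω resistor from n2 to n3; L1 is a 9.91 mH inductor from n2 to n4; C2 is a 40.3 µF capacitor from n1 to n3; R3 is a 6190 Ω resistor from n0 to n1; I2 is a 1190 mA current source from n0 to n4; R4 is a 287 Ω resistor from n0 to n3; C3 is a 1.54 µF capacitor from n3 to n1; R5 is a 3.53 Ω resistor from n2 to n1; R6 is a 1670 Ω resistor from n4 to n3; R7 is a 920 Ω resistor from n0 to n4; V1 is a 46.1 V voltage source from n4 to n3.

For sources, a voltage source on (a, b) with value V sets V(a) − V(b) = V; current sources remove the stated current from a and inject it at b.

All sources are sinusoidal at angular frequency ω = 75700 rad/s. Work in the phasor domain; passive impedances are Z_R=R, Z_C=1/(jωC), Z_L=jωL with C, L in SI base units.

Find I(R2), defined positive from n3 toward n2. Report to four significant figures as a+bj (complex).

0.04892-0.0002305j A

Element admittances at ω=75700 rad/s:
  Y(R1) = 0.005618+0.000j S between n1,n4
  Y(C1) = 0.000+6.200j S between n2,n0
  I1: injects 0.00883 A into n1 (from n0)
  Y(R2) = 0.01274+0.000j S between n2,n3
  Y(L1) = 0.000-0.001333j S between n2,n4
  Y(C2) = 0.000+3.051j S between n1,n3
  Y(R3) = 0.0001616+0.000j S between n0,n1
  I2: injects 1.19 A into n4 (from n0)
  Y(R4) = 0.003484+0.000j S between n0,n3
  Y(C3) = 0.000+0.1166j S between n3,n1
  Y(R5) = 0.2833+0.000j S between n2,n1
  Y(R6) = 0.0005988+0.000j S between n4,n3
  Y(R7) = 0.001087+0.000j S between n0,n4
  V1: constraint V(n4)−V(n3) = 46.1
Assemble and solve the 5×5 MNA system:
  V(n1)=3.818+0.05666j  V(n2)=0.0001463-0.1824j  V(n3)=3.840-0.2004j  V(n4)=49.94-0.2004j
  i(V1)=0.8490+0.06823j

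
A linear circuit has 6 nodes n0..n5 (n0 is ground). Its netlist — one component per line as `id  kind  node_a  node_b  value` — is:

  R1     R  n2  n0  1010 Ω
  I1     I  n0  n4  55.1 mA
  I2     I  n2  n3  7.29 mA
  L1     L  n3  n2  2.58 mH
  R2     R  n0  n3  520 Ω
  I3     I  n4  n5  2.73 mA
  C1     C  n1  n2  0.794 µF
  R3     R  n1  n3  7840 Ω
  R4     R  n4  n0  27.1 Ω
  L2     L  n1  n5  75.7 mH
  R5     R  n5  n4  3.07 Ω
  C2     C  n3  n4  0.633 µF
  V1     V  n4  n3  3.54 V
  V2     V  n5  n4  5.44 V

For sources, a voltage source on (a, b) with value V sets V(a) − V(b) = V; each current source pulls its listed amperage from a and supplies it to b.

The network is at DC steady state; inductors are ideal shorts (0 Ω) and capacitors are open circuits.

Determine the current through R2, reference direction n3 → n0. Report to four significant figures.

-0.003648 A

Apply KCL at each of the 5 non-ground nodes and solve the resulting linear system.
Node n1: branches {C1, R3, L2} → V_1 = 7.083
Node n2: branches {R1, I2, L1, C1} → V_2 = -1.897
Node n3: branches {I2, L1, R2, R3, C2, V1} → V_3 = -1.897
Node n4: branches {I1, I3, R4, R5, C2, V1, V2} → V_4 = 1.643
Node n5: branches {I3, L2, R5, V2} → V_5 = 7.083
Source currents: i(L1)=0.005412, i(L2)=-0.001145, i(V1)=-0.006672, i(V2)=-1.770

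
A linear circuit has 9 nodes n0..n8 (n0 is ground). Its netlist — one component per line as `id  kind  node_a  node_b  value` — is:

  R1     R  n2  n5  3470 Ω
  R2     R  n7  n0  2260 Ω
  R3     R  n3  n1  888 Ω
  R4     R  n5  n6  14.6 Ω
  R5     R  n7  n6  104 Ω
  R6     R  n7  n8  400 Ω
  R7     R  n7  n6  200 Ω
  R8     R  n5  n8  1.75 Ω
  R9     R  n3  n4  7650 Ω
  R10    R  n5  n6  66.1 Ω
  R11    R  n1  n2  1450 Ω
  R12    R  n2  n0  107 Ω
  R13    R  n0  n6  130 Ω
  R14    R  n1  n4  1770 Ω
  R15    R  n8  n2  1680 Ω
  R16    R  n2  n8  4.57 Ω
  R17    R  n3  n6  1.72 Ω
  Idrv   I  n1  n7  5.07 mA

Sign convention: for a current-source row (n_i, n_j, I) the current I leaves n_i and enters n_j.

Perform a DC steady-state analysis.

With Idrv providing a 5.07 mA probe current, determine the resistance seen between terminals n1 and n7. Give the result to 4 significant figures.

R_eq = 579.0 Ω

Apply KCL at each of the 8 non-ground nodes and solve the resulting linear system.
Node n1: branches {R3, R11, R14, Idrv} → V_1 = -2.645
Node n2: branches {R1, R11, R12, R15, R16} → V_2 = -0.01657
Node n3: branches {R3, R9, R17} → V_3 = -0.002166
Node n4: branches {R9, R14} → V_4 = -2.149
Node n5: branches {R1, R4, R8, R10} → V_5 = -0.007442
Node n6: branches {R4, R5, R7, R10, R13, R17} → V_6 = 0.003436
Node n7: branches {R2, R5, R6, R7, Idrv} → V_7 = 0.2903
Node n8: branches {R6, R8, R15, R16} → V_8 = -0.009029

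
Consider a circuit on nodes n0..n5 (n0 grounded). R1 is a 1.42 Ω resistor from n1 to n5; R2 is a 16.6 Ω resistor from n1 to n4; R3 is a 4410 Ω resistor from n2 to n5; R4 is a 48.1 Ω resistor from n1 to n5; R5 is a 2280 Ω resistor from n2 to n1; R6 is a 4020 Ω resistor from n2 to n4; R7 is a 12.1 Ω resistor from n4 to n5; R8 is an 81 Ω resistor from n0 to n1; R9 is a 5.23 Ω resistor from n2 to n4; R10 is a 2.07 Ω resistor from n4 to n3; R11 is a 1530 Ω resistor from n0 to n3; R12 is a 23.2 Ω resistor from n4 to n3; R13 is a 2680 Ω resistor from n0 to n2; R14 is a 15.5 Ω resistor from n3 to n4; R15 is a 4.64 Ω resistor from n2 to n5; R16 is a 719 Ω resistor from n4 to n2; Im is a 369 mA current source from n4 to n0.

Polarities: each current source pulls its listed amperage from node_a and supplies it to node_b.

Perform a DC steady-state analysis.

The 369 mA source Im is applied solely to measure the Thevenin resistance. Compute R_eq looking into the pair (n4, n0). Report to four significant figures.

R_eq = 78.99 Ω

Element admittances at DC:
  Y(R1) = 0.7042 S between n1,n5
  Y(R2) = 0.06024 S between n1,n4
  Y(R3) = 0.0002268 S between n2,n5
  Y(R4) = 0.02079 S between n1,n5
  Y(R5) = 0.0004386 S between n2,n1
  Y(R6) = 0.0002488 S between n2,n4
  Y(R7) = 0.08264 S between n4,n5
  Y(R8) = 0.01235 S between n0,n1
  Y(R9) = 0.1912 S between n2,n4
  Y(R10) = 0.4831 S between n4,n3
  Y(R11) = 0.0006536 S between n0,n3
  Y(R12) = 0.04310 S between n4,n3
  Y(R13) = 0.0003731 S between n0,n2
  Y(R14) = 0.06452 S between n3,n4
  Y(R15) = 0.2155 S between n2,n5
  Y(R16) = 0.001391 S between n4,n2
  Im: injects 0.369 A into n0 (from n4)
Assemble and solve the 5×5 MNA system:
  V(n1)=-27.49  V(n2)=-28.42  V(n3)=-29.11  V(n4)=-29.15  V(n5)=-27.82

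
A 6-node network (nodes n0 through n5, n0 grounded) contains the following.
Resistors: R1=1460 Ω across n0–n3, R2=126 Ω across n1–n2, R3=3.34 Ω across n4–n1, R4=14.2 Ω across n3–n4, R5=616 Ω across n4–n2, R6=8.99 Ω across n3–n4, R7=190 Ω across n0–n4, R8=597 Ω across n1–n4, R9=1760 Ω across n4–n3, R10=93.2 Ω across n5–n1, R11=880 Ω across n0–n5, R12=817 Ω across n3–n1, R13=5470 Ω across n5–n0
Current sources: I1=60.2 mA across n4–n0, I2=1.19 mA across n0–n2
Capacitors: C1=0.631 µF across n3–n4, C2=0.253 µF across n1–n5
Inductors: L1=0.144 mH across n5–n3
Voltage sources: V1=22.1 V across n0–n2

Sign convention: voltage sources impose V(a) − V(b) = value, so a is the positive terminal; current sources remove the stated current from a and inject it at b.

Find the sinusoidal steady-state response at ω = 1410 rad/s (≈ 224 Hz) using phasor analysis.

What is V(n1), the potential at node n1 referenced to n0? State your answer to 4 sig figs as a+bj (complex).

Element admittances at ω=1410 rad/s:
  Y(R1) = 0.0006849+0.000j S between n0,n3
  I1: injects 0.0602 A into n0 (from n4)
  Y(R2) = 0.007937+0.000j S between n1,n2
  Y(R3) = 0.2994+0.000j S between n4,n1
  Y(R4) = 0.07042+0.000j S between n3,n4
  Y(R5) = 0.001623+0.000j S between n4,n2
  Y(R6) = 0.1112+0.000j S between n3,n4
  Y(C1) = 0.000+0.0008897j S between n3,n4
  Y(R7) = 0.005263+0.000j S between n0,n4
  Y(R8) = 0.001675+0.000j S between n1,n4
  Y(R9) = 0.0005682+0.000j S between n4,n3
  Y(R10) = 0.01073+0.000j S between n5,n1
  Y(R11) = 0.001136+0.000j S between n0,n5
  Y(C2) = 0.000+0.0003567j S between n1,n5
  Y(R12) = 0.001224+0.000j S between n3,n1
  Y(L1) = 0.000-4.925j S between n5,n3
  I2: injects 0.00119 A into n2 (from n0)
  Y(R13) = 0.0001828+0.000j S between n5,n0
  V1: constraint V(n0)−V(n2) = 22.1
Assemble and solve the 6×6 MNA system:
  V(n1)=-16.23+0.0001031j  V(n2)=-22.10+0.000j  V(n3)=-15.93-0.001746j  V(n4)=-16.08-0.0003034j  V(n5)=-15.93+0.001870j
  i(V1)=-0.05757-3.259e-07j

-16.23+0.0001031j V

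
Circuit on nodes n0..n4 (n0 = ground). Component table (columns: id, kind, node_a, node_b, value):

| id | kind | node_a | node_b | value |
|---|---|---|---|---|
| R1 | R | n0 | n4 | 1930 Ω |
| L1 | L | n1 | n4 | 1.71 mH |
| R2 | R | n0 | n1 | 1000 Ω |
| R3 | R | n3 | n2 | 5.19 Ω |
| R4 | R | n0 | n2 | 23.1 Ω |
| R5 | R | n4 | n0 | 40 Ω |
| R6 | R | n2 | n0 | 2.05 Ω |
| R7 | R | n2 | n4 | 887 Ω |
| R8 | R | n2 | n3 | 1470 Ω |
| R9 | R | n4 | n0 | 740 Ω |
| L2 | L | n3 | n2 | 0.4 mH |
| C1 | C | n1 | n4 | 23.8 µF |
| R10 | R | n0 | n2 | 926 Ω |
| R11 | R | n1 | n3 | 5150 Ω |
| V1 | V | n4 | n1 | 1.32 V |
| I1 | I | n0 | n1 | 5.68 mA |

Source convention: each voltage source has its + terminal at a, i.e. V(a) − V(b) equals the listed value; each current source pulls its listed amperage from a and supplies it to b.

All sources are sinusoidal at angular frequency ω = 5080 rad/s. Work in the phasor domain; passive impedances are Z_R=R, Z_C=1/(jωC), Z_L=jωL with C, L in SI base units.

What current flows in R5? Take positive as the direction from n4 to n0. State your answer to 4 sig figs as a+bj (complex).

MNA unknowns: 4 node voltages V₁..V_4 plus 1 source current (V1)
R1: Y=0.0005181+0.000j on G[0,4]
L1: Y=0.000-0.1151j on G[1,4]
R2: Y=0.001000+0.000j on G[0,1]
R3: Y=0.1927+0.000j on G[3,2]
R4: Y=0.04329+0.000j on G[0,2]
R5: Y=0.02500+0.000j on G[4,0]
R6: Y=0.4878+0.000j on G[2,0]
R7: Y=0.001127+0.000j on G[2,4]
R8: Y=0.0006803+0.000j on G[2,3]
R9: Y=0.001351+0.000j on G[4,0]
L2: Y=0.000-0.4921j on G[3,2]
C1: Y=0.000+0.1209j on G[1,4]
R10: Y=0.001080+0.000j on G[0,2]
R11: Y=0.0001942+0.000j on G[1,3]
V1: row V4−V1=1.32, i_V1 at 4,1
I1: z[0]−=0.00568, z[1]+=0.00568
solve → V1=-1.071-2.430e-06j, V2=0.0001354+1.272e-07j, V3=-8.599e-06-0.0003660j, V4=0.2486-2.430e-06j
aux → i_V1=-0.006959-0.007639j

0.006215-6.075e-08j A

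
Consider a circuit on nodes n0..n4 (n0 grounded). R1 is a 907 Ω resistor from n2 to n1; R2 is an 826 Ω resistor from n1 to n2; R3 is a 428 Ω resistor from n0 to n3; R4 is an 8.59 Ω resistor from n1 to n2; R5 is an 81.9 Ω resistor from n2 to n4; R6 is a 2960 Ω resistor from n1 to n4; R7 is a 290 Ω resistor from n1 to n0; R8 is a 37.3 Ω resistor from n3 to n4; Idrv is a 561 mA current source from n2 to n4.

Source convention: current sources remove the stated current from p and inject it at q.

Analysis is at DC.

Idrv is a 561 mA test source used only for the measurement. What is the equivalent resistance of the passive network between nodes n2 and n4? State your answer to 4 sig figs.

Element admittances at DC:
  Y(R1) = 0.001103 S between n2,n1
  Y(R2) = 0.001211 S between n1,n2
  Y(R3) = 0.002336 S between n0,n3
  Y(R4) = 0.1164 S between n1,n2
  Y(R5) = 0.01221 S between n2,n4
  Y(R6) = 0.0003378 S between n1,n4
  Y(R7) = 0.003448 S between n1,n0
  Y(R8) = 0.02681 S between n3,n4
  Idrv: injects 0.561 A into n4 (from n2)
Assemble and solve the 4×4 MNA system:
  V(n1)=-15.34  V(n2)=-15.90  V(n3)=22.64  V(n4)=24.61

R_eq = 72.21 Ω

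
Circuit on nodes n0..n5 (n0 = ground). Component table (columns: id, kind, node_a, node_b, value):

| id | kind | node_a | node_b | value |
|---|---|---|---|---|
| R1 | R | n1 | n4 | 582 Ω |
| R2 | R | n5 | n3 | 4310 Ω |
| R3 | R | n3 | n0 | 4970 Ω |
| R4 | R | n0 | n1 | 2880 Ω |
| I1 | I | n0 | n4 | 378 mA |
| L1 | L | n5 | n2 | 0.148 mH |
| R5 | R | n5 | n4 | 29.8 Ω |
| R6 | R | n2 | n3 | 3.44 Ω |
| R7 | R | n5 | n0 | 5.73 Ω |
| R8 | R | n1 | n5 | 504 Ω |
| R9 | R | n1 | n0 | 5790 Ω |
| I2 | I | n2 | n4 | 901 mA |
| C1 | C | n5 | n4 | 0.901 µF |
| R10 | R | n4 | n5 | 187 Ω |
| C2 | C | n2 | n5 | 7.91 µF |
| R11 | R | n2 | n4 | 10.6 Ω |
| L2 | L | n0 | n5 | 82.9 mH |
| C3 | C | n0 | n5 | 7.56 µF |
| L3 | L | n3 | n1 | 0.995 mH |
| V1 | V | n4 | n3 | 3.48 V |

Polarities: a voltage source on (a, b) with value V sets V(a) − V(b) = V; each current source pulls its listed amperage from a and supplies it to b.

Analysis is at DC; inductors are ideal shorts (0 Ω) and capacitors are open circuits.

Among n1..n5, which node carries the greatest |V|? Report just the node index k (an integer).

4

Apply KCL at each of the 5 non-ground nodes and solve the resulting linear system.
Node n1: branches {R1, R4, R8, R9, L3} → V_1 = 1.910
Node n2: branches {L1, R6, I2, C2, R11} → V_2 = 0.000
Node n3: branches {R2, R3, R6, L3, V1} → V_3 = 1.910
Node n4: branches {R1, I1, R5, I2, C1, R10, R11, V1} → V_4 = 5.390
Node n5: branches {R2, L1, R5, R7, R8, C1, R10, C2, L2, C3} → V_5 = 0.000
Source currents: i(L1)=-0.1627, i(L2)=-0.3766, i(L3)=-0.001197, i(V1)=0.5548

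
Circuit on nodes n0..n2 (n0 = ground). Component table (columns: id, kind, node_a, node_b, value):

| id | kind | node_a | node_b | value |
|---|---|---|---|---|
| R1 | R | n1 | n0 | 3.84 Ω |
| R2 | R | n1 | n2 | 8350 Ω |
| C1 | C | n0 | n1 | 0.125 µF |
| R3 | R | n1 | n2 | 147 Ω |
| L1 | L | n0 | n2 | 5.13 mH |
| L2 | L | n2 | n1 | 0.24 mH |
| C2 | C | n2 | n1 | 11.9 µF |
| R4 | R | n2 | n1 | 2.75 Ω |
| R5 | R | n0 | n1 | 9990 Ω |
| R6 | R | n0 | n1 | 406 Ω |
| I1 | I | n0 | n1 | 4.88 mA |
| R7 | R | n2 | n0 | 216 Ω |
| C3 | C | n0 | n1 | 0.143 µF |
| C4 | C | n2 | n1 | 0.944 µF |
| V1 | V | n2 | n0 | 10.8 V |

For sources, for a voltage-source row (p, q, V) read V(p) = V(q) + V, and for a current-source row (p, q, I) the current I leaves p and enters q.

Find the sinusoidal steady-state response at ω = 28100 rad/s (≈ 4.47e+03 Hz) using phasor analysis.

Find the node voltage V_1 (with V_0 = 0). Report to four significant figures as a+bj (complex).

MNA unknowns: 2 node voltages V₁..V_2 plus 1 source current (V1)
R1: Y=0.2604+0.000j on G[1,0]
R2: Y=0.0001198+0.000j on G[1,2]
C1: Y=0.000+0.003512j on G[0,1]
R3: Y=0.006803+0.000j on G[1,2]
L1: Y=0.000-0.006937j on G[0,2]
L2: Y=0.000-0.1483j on G[2,1]
C2: Y=0.000+0.3344j on G[2,1]
R4: Y=0.3636+0.000j on G[2,1]
R5: Y=0.0001001+0.000j on G[0,1]
R6: Y=0.002463+0.000j on G[0,1]
I1: z[0]−=0.00488, z[1]+=0.00488
R7: Y=0.004630+0.000j on G[2,0]
C3: Y=0.000+0.004018j on G[0,1]
C4: Y=0.000+0.02653j on G[2,1]
V1: row V2−V0=10.8, i_V1 at 2,0
solve → V1=6.767+1.273j, V2=10.80+0.000j
aux → i_V1=-1.815-0.3109j

6.767+1.273j V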